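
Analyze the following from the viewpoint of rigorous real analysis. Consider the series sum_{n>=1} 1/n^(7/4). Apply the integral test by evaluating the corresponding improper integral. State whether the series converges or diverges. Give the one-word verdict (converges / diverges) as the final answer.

Let f(x) = x^(-7/4). Then f is positive, continuous, and decreasing on [1, infinity), so the integral test applies.
Compute the improper integral int_{1}^infinity f(x) dx:
  antiderivative F(x) = -4/(3*x^(3/4)).
  As x -> infinity, F(x) -> 0 (since p = 7/4 > 1).
  So int = F(infinity) - F(1) = 0 - (-4/3) = 4/3.
  Finite, so by the integral test, the series converges.

converges


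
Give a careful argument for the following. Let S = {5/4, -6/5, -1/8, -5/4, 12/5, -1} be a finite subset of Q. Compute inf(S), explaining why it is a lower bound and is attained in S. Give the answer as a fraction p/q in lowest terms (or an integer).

S is finite, so inf(S) = min(S).
Sorted increasing:
-5/4, -6/5, -1, -1/8, 5/4, 12/5
The extremum is -5/4.
For every x in S, x >= -5/4. And -5/4 is in S, so it is attained.
Therefore inf(S) = -5/4.

-5/4


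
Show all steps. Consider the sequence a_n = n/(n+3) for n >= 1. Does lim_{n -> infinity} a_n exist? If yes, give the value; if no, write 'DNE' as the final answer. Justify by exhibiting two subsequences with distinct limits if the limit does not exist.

Examine the behaviour of a_n along subsequences.
Even-n subsequence a_{2k} = (2k)/(2k+3) -> 1. Odd-n subsequence a_{2k+1} = (2k+1)/(2k+4) -> 1. Both tend to 1, which suggests the limit is 1; verify directly.
|a_n - 1| = |n - (n+3)| / (n+3) = 3/(n+3) < 3/n for every n >= 1.
Given epsilon > 0, choose a positive integer N > 3/epsilon. Then for all n >= N, |a_n - 1| < 3/n <= 3/N < epsilon.
So by the definition of the limit, lim a_n exists and equals 1.

1


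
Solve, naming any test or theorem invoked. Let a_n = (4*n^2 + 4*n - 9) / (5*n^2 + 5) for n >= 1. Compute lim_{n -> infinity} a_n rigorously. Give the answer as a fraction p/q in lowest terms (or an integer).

Divide numerator and denominator by n^2, the highest power:
numerator / n^2 = 4 + 4/n - 9/n^2
denominator / n^2 = 5 + 5/n^2
As n -> infinity, all terms of the form c/n^k (k >= 1) tend to 0.
So numerator / n^2 -> 4 and denominator / n^2 -> 5.
Therefore lim a_n = 4/5.

4/5


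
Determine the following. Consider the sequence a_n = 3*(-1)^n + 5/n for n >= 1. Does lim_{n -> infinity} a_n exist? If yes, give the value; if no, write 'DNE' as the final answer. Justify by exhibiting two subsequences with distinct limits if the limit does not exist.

Examine the behaviour of a_n along subsequences.
a_{2k} = 3 + 5/(2k) -> 3. a_{2k+1} = -3 + 5/(2k+1) -> -3.
Since these two subsequential limits are 3 and -3, distinct, the full sequence cannot converge (a convergent sequence has all subsequences tending to the same limit). So lim a_n does not exist.

DNE


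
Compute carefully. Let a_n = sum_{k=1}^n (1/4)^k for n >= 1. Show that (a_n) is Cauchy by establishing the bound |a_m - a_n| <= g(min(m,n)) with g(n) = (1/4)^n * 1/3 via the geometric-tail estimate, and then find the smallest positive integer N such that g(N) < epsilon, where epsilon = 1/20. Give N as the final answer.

For m > n >= 1: |a_m - a_n| = sum_{k=n+1}^m (1/4)^k < sum_{k=n+1}^infinity (1/4)^k = (1/4)^(n+1) / (1 - 1/4) = (1/4)^n * (1/4) * (4/3) = (1/4)^n * 1/3.
So g(n) = (1/4)^n / 3. Since g(n) -> 0, (a_n) is Cauchy.
Now solve g(N) < 1/20: (1/4)^N / 3 < 1/20 <=> 4^N > 1 / (3 * 1/20) = 20/3.
Check powers of 4: 4^1 = 4 <= 20/3, 4^2 = 16 > 20/3.
So the smallest such N is 2. Check: g(2) = 1/(3 * 16) = 1/48 < 1/20.

2


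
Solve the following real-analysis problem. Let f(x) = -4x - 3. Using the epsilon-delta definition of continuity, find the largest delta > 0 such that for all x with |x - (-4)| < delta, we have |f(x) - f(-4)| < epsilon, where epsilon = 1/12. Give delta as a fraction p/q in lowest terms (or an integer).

We compute f(-4) = -4*(-4) - 3 = 13.
|f(x) - f(-4)| = |-4x - 3 - (13)| = |-4(x - (-4))| = 4|x - (-4)|.
We need 4|x - (-4)| < 1/12, i.e. |x - (-4)| < 1/12 / 4 = 1/48.
So any delta <= 1/48 works. Conversely, if delta > 1/48, then x = -4 + 1/48 satisfies |x - (-4)| = 1/48 < delta but |f(x) - f(-4)| = 4 * 1/48 = 1/12, which is not < 1/12; so no larger delta works.
Hence the largest such delta is 1/48.

1/48


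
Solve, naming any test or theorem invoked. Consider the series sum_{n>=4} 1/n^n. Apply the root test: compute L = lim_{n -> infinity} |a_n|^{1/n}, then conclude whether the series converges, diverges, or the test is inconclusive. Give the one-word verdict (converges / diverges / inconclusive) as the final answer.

Let a_n denote the general term. Form |a_n|^(1/n) and simplify:
|a_n|^(1/n) = 1/n
Take the limit as n -> infinity: L = 0.
Since L = 0 < 1, the root test implies convergence.

converges


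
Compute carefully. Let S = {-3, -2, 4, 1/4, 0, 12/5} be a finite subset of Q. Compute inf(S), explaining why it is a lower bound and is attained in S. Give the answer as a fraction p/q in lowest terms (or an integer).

S is finite, so inf(S) = min(S).
Sorted increasing:
-3, -2, 0, 1/4, 12/5, 4
The extremum is -3.
For every x in S, x >= -3. And -3 is in S, so it is attained.
Therefore inf(S) = -3.

-3


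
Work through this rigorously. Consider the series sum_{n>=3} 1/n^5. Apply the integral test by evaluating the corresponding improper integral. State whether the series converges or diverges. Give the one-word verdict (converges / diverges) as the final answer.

Let f(x) = x^(-5). Then f is positive, continuous, and decreasing on [3, infinity), so the integral test applies.
Compute the improper integral int_{3}^infinity f(x) dx:
  antiderivative F(x) = -1/(4*x^4).
  As x -> infinity, F(x) -> 0 (since p = 5 > 1).
  So int = F(infinity) - F(3) = 0 - (-1/324) = 1/324.
  Finite, so by the integral test, the series converges.

converges


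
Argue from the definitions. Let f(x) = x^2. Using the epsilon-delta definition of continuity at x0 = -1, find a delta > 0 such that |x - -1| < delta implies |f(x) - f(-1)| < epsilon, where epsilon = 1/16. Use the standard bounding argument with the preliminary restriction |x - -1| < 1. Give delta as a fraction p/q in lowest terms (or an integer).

Factor: |x^2 - (-1)^2| = |x - -1| * |x + -1|.
Impose |x - -1| < 1 first. Then |x + -1| = |(x - -1) + 2*(-1)| <= |x - -1| + 2*|-1| < 1 + 2 = 3.
So |x^2 - (-1)^2| < delta * 3.
We need delta * 3 <= 1/16, i.e. delta <= 1/16/3 = 1/48.
Since 1/48 < 1, this is tighter than 1; take delta = 1/48.
So delta = 1/48 works.

1/48


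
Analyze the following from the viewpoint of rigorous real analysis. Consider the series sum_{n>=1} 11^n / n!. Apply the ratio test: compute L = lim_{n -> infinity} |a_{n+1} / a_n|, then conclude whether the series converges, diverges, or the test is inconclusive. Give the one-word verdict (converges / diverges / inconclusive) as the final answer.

Let a_n denote the general term. Form the ratio a_{n+1}/a_n and simplify:
a_{n+1}/a_n = 11/(n + 1)
Take the limit as n -> infinity: L = 0.
Since L = 0 < 1, the ratio test implies the series converges.

converges


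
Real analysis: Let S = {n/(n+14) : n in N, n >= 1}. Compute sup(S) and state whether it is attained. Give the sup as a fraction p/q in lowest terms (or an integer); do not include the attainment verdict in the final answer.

Analysis:
- Values: 1/15, 1/8, 3/17, 2/9, ... strictly increasing.
- Minimum is 1/15 (n=1); inf = 1/15 (attained).
- n/(n+14) = 1 - 14/(n+14) -> 1 from below as n -> infinity, and never equals 1.
- So sup = 1 (not attained).
Conclusion: sup(S) = 1, not attained in S.

1


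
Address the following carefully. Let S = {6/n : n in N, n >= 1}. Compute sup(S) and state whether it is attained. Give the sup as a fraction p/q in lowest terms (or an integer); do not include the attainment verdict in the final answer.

Analysis:
- Values: 6, 3, 2, 3/2, ... strictly decreasing.
- The maximum is 6 (n=1); sup = 6 (attained).
- The set is bounded below by 0; 6/n -> 0 so 0 is the greatest lower bound.
- 0 is not in the set, so inf = 0 is not attained.
Conclusion: sup(S) = 6, attained in S.

6


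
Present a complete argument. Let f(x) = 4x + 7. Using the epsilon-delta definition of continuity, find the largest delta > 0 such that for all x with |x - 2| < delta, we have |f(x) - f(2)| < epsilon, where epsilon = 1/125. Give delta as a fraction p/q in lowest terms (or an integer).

We compute f(2) = 4*(2) + 7 = 15.
|f(x) - f(2)| = |4x + 7 - (15)| = |4(x - 2)| = 4|x - 2|.
We need 4|x - 2| < 1/125, i.e. |x - 2| < 1/125 / 4 = 1/500.
So any delta <= 1/500 works. Conversely, if delta > 1/500, then x = 2 + 1/500 satisfies |x - 2| = 1/500 < delta but |f(x) - f(2)| = 4 * 1/500 = 1/125, which is not < 1/125; so no larger delta works.
Hence the largest such delta is 1/500.

1/500


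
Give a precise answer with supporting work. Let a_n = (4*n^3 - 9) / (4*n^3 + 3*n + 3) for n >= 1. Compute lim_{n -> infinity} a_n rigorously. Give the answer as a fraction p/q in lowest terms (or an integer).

Divide numerator and denominator by n^3, the highest power:
numerator / n^3 = 4 - 9/n^3
denominator / n^3 = 4 + 3/n^2 + 3/n^3
As n -> infinity, all terms of the form c/n^k (k >= 1) tend to 0.
So numerator / n^3 -> 4 and denominator / n^3 -> 4.
Therefore lim a_n = 1.

1


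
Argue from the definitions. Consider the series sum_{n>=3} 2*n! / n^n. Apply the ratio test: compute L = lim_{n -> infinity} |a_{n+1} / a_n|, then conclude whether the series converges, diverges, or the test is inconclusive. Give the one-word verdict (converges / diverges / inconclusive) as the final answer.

Let a_n denote the general term. Form the ratio a_{n+1}/a_n and simplify:
a_{n+1}/a_n = (n/(n + 1))^n
Take the limit as n -> infinity: L = exp(-1).
Since L = exp(-1) < 1, the ratio test implies the series converges.

converges


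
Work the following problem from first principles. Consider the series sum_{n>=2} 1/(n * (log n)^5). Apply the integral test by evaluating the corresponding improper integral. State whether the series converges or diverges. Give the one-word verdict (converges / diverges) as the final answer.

Let f(x) = 1/(x*log(x)^5). Then f is positive, continuous, and decreasing on [2, infinity), so the integral test applies.
Compute the improper integral int_{2}^infinity f(x) dx:
  antiderivative F(x) = -1/(4*log(x)^4).
  F(x) -> 0 as x -> infinity.  int = 0 - F(2) = 1/(4*log(2)^4) < infinity. By the integral test, the series converges.

converges


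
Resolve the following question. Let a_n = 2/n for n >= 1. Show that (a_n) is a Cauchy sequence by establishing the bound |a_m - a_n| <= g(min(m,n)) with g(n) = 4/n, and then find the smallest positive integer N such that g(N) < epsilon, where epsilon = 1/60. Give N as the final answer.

For any m, n >= 1, by the triangle inequality:
|a_m - a_n| = |2/m - 2/n| <= 2*1/m + 2*1/n <= 4/min(m,n).
So g(n) = 4/n bounds the Cauchy difference. Since g(n) -> 0, (a_n) is Cauchy.
Now solve g(N) < 1/60: 4/N < 1/60 <=> N > 4 / (1/60) = 240.
The smallest integer strictly greater than 240 is N = 241.
Check: g(241) = 4/241 = 4/241 < 1/60; g(240) = 1/60 >= 1/60. So N = 241.

241


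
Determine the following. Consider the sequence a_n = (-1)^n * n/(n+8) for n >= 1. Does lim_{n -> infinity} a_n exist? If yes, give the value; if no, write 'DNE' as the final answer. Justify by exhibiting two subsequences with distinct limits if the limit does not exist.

Examine the behaviour of a_n along subsequences.
a_{2k} = 2k/(2k+8) -> 1. a_{2k+1} = -(2k+1)/(2k+9) -> -1.
Since these two subsequential limits are 1 and -1, distinct, the full sequence cannot converge (a convergent sequence has all subsequences tending to the same limit). So lim a_n does not exist.

DNE


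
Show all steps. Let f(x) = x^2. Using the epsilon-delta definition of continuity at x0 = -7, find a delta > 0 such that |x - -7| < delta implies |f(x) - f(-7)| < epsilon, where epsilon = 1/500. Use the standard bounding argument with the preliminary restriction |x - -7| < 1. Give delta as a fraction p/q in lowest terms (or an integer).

Factor: |x^2 - (-7)^2| = |x - -7| * |x + -7|.
Impose |x - -7| < 1 first. Then |x + -7| = |(x - -7) + 2*(-7)| <= |x - -7| + 2*|-7| < 1 + 14 = 15.
So |x^2 - (-7)^2| < delta * 15.
We need delta * 15 <= 1/500, i.e. delta <= 1/500/15 = 1/7500.
Since 1/7500 < 1, this is tighter than 1; take delta = 1/7500.
So delta = 1/7500 works.

1/7500


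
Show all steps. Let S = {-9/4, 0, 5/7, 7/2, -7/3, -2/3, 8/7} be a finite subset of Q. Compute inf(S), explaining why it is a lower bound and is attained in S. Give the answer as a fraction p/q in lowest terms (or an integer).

S is finite, so inf(S) = min(S).
Sorted increasing:
-7/3, -9/4, -2/3, 0, 5/7, 8/7, 7/2
The extremum is -7/3.
For every x in S, x >= -7/3. And -7/3 is in S, so it is attained.
Therefore inf(S) = -7/3.

-7/3


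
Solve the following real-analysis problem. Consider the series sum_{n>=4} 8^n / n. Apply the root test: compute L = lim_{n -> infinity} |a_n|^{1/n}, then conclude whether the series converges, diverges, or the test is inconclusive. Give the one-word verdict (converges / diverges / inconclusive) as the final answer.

Let a_n denote the general term. Form |a_n|^(1/n) and simplify:
|a_n|^(1/n) = 8/n^(1/n)
Take the limit as n -> infinity: L = 8.
Since L = 8 > 1, the root test implies divergence.

diverges


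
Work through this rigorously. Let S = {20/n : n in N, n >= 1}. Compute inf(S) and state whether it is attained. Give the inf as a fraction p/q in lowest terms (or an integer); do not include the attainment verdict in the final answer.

Analysis:
- Values: 20, 10, 20/3, 5, ... strictly decreasing.
- The maximum is 20 (n=1); sup = 20 (attained).
- The set is bounded below by 0; 20/n -> 0 so 0 is the greatest lower bound.
- 0 is not in the set, so inf = 0 is not attained.
Conclusion: inf(S) = 0, not attained in S.

0


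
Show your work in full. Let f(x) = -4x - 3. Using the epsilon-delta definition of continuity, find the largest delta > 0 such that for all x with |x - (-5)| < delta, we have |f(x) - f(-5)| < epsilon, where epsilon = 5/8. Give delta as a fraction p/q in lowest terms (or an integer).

We compute f(-5) = -4*(-5) - 3 = 17.
|f(x) - f(-5)| = |-4x - 3 - (17)| = |-4(x - (-5))| = 4|x - (-5)|.
We need 4|x - (-5)| < 5/8, i.e. |x - (-5)| < 5/8 / 4 = 5/32.
So any delta <= 5/32 works. Conversely, if delta > 5/32, then x = -5 + 5/32 satisfies |x - (-5)| = 5/32 < delta but |f(x) - f(-5)| = 4 * 5/32 = 5/8, which is not < 5/8; so no larger delta works.
Hence the largest such delta is 5/32.

5/32


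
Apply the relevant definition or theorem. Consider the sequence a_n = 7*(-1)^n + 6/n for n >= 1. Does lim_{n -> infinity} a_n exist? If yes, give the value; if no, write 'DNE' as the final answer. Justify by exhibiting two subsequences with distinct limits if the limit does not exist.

Examine the behaviour of a_n along subsequences.
a_{2k} = 7 + 6/(2k) -> 7. a_{2k+1} = -7 + 6/(2k+1) -> -7.
Since these two subsequential limits are 7 and -7, distinct, the full sequence cannot converge (a convergent sequence has all subsequences tending to the same limit). So lim a_n does not exist.

DNE


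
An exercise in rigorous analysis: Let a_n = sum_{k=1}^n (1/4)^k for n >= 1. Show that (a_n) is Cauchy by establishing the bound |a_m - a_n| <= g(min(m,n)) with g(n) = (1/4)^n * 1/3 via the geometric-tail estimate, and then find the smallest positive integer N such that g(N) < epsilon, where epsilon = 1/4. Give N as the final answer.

For m > n >= 1: |a_m - a_n| = sum_{k=n+1}^m (1/4)^k < sum_{k=n+1}^infinity (1/4)^k = (1/4)^(n+1) / (1 - 1/4) = (1/4)^n * (1/4) * (4/3) = (1/4)^n * 1/3.
So g(n) = (1/4)^n / 3. Since g(n) -> 0, (a_n) is Cauchy.
Now solve g(N) < 1/4: (1/4)^N / 3 < 1/4 <=> 4^N > 1 / (3 * 1/4) = 4/3.
Check powers of 4: 4^0 = 1 <= 4/3, 4^1 = 4 > 4/3.
So the smallest such N is 1. Check: g(1) = 1/(3 * 4) = 1/12 < 1/4.

1


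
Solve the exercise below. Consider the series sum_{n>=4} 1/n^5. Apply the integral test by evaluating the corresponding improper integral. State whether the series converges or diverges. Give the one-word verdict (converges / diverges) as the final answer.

Let f(x) = x^(-5). Then f is positive, continuous, and decreasing on [4, infinity), so the integral test applies.
Compute the improper integral int_{4}^infinity f(x) dx:
  antiderivative F(x) = -1/(4*x^4).
  As x -> infinity, F(x) -> 0 (since p = 5 > 1).
  So int = F(infinity) - F(4) = 0 - (-1/1024) = 1/1024.
  Finite, so by the integral test, the series converges.

converges


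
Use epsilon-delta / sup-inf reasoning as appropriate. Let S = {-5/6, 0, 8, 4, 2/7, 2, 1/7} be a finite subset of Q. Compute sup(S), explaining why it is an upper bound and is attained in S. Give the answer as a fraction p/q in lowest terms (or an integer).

S is finite, so sup(S) = max(S).
Sorted decreasing:
8, 4, 2, 2/7, 1/7, 0, -5/6
The extremum is 8.
For every x in S, x <= 8. And 8 is in S, so it is attained.
Therefore sup(S) = 8.

8


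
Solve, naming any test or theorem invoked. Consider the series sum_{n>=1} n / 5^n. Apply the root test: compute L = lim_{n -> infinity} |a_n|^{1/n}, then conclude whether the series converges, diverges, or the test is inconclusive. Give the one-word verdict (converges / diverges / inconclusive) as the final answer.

Let a_n denote the general term. Form |a_n|^(1/n) and simplify:
|a_n|^(1/n) = n^(1/n)/5
Take the limit as n -> infinity: L = 1/5.
Since L = 1/5 < 1, the root test implies convergence.

converges


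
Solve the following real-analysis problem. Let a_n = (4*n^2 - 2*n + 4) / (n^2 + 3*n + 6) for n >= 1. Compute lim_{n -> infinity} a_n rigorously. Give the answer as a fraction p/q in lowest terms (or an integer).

Divide numerator and denominator by n^2, the highest power:
numerator / n^2 = 4 - 2/n + 4/n^2
denominator / n^2 = 1 + 3/n + 6/n^2
As n -> infinity, all terms of the form c/n^k (k >= 1) tend to 0.
So numerator / n^2 -> 4 and denominator / n^2 -> 1.
Therefore lim a_n = 4.

4


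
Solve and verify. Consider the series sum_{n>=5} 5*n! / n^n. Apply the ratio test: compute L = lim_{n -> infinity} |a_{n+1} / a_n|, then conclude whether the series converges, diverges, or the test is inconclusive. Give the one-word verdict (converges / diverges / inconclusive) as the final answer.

Let a_n denote the general term. Form the ratio a_{n+1}/a_n and simplify:
a_{n+1}/a_n = (n/(n + 1))^n
Take the limit as n -> infinity: L = exp(-1).
Since L = exp(-1) < 1, the ratio test implies the series converges.

converges


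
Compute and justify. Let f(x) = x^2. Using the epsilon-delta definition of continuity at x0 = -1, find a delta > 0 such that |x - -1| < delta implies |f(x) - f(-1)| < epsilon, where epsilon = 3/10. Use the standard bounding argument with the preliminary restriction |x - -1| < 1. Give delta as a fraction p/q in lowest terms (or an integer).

Factor: |x^2 - (-1)^2| = |x - -1| * |x + -1|.
Impose |x - -1| < 1 first. Then |x + -1| = |(x - -1) + 2*(-1)| <= |x - -1| + 2*|-1| < 1 + 2 = 3.
So |x^2 - (-1)^2| < delta * 3.
We need delta * 3 <= 3/10, i.e. delta <= 3/10/3 = 1/10.
Since 1/10 < 1, this is tighter than 1; take delta = 1/10.
So delta = 1/10 works.

1/10


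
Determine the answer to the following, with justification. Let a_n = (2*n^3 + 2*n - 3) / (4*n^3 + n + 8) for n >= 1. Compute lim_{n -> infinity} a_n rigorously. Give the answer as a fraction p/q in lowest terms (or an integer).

Divide numerator and denominator by n^3, the highest power:
numerator / n^3 = 2 + 2/n^2 - 3/n^3
denominator / n^3 = 4 + n^(-2) + 8/n^3
As n -> infinity, all terms of the form c/n^k (k >= 1) tend to 0.
So numerator / n^3 -> 2 and denominator / n^3 -> 4.
Therefore lim a_n = 1/2.

1/2


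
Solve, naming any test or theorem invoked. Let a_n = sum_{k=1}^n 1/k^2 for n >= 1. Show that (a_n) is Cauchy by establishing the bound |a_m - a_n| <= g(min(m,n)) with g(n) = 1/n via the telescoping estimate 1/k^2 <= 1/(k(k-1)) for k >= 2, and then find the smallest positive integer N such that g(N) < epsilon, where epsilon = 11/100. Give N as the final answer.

For m > n >= 1: |a_m - a_n| = sum_{k=n+1}^m 1/k^2.
Use 1/k^2 <= 1/(k(k-1)) = 1/(k-1) - 1/k for k >= 2:
sum_{k=n+1}^m 1/k^2 <= sum_{k=n+1}^m (1/(k-1) - 1/k) = 1/n - 1/m <= 1/n.
By symmetry the same bound holds with n,m swapped, so |a_m - a_n| <= 1/min(m,n) = g(min(m,n)). Since g(n) -> 0, (a_n) is Cauchy.
Now solve g(N) < 11/100: 1/N < 11/100 <=> N > 1/(11/100) = 100/11.
The smallest integer strictly greater than 100/11 is N = 10.
Check: g(10) = 1/10 < 11/100; g(9) = 1/9 >= 11/100. So N = 10.

10


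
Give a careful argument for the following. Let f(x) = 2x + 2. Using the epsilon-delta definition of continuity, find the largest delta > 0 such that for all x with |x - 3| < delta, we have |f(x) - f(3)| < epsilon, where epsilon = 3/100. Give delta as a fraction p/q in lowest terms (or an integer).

We compute f(3) = 2*(3) + 2 = 8.
|f(x) - f(3)| = |2x + 2 - (8)| = |2(x - 3)| = 2|x - 3|.
We need 2|x - 3| < 3/100, i.e. |x - 3| < 3/100 / 2 = 3/200.
So any delta <= 3/200 works. Conversely, if delta > 3/200, then x = 3 + 3/200 satisfies |x - 3| = 3/200 < delta but |f(x) - f(3)| = 2 * 3/200 = 3/100, which is not < 3/100; so no larger delta works.
Hence the largest such delta is 3/200.

3/200


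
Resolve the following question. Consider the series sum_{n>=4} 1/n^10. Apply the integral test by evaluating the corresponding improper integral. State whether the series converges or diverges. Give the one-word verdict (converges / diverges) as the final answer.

Let f(x) = x^(-10). Then f is positive, continuous, and decreasing on [4, infinity), so the integral test applies.
Compute the improper integral int_{4}^infinity f(x) dx:
  antiderivative F(x) = -1/(9*x^9).
  As x -> infinity, F(x) -> 0 (since p = 10 > 1).
  So int = F(infinity) - F(4) = 0 - (-1/2359296) = 1/2359296.
  Finite, so by the integral test, the series converges.

converges


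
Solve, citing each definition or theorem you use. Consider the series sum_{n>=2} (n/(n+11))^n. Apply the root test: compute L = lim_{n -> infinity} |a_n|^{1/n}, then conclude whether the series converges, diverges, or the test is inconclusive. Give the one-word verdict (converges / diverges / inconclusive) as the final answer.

Let a_n denote the general term. Form |a_n|^(1/n) and simplify:
|a_n|^(1/n) = n/(n + 11)
Take the limit as n -> infinity: L = 1.
Since L = 1, the root test is inconclusive. (In fact a_n = (n/(n+11))^n -> e^(-11) != 0, so the nth-term test shows divergence; but the root test itself gives no conclusion.)

inconclusive


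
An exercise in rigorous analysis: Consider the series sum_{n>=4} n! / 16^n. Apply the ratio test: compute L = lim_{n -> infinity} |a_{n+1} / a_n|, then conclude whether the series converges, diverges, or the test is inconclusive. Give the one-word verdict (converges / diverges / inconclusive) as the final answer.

Let a_n denote the general term. Form the ratio a_{n+1}/a_n and simplify:
a_{n+1}/a_n = n/16 + 1/16
Take the limit as n -> infinity: L = infinity.
Since L = infinity > 1 (or L = infinity), the ratio test implies the series diverges.

diverges


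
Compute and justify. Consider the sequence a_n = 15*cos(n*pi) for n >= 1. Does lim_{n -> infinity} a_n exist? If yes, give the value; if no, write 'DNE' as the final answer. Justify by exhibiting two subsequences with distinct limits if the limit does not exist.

Examine the behaviour of a_n along subsequences.
cos(n*pi) = (-1)^n, so a_n = 15*(-1)^n. a_{2k} = 15 -> 15. a_{2k+1} = -15 -> -15.
Since these two subsequential limits are 15 and -15, distinct, the full sequence cannot converge (a convergent sequence has all subsequences tending to the same limit). So lim a_n does not exist.

DNE


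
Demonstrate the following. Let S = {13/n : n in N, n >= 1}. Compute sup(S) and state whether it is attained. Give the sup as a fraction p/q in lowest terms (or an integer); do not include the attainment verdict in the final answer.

Analysis:
- Values: 13, 13/2, 13/3, 13/4, ... strictly decreasing.
- The maximum is 13 (n=1); sup = 13 (attained).
- The set is bounded below by 0; 13/n -> 0 so 0 is the greatest lower bound.
- 0 is not in the set, so inf = 0 is not attained.
Conclusion: sup(S) = 13, attained in S.

13


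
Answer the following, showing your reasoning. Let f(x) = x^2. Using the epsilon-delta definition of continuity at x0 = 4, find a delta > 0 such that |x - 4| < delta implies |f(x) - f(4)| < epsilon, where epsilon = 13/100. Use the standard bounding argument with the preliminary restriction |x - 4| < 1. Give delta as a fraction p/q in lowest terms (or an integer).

Factor: |x^2 - (4)^2| = |x - 4| * |x + 4|.
Impose |x - 4| < 1 first. Then |x + 4| = |(x - 4) + 2*(4)| <= |x - 4| + 2*|4| < 1 + 8 = 9.
So |x^2 - (4)^2| < delta * 9.
We need delta * 9 <= 13/100, i.e. delta <= 13/100/9 = 13/900.
Since 13/900 < 1, this is tighter than 1; take delta = 13/900.
So delta = 13/900 works.

13/900


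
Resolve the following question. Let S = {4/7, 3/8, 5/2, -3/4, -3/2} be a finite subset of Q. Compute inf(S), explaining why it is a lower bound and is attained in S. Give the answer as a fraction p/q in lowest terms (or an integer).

S is finite, so inf(S) = min(S).
Sorted increasing:
-3/2, -3/4, 3/8, 4/7, 5/2
The extremum is -3/2.
For every x in S, x >= -3/2. And -3/2 is in S, so it is attained.
Therefore inf(S) = -3/2.

-3/2


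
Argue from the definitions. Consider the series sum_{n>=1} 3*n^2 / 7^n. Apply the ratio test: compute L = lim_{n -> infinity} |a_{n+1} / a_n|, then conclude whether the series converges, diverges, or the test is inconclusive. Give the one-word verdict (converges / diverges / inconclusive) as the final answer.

Let a_n denote the general term. Form the ratio a_{n+1}/a_n and simplify:
a_{n+1}/a_n = (n + 1)^2/(7*n^2)
Take the limit as n -> infinity: L = 1/7.
Since L = 1/7 < 1, the ratio test implies the series converges.

converges


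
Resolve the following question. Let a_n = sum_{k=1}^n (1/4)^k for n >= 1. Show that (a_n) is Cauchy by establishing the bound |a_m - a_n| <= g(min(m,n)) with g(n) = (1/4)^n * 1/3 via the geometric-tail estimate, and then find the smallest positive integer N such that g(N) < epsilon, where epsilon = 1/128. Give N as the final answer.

For m > n >= 1: |a_m - a_n| = sum_{k=n+1}^m (1/4)^k < sum_{k=n+1}^infinity (1/4)^k = (1/4)^(n+1) / (1 - 1/4) = (1/4)^n * (1/4) * (4/3) = (1/4)^n * 1/3.
So g(n) = (1/4)^n / 3. Since g(n) -> 0, (a_n) is Cauchy.
Now solve g(N) < 1/128: (1/4)^N / 3 < 1/128 <=> 4^N > 1 / (3 * 1/128) = 128/3.
Check powers of 4: 4^2 = 16 <= 128/3, 4^3 = 64 > 128/3.
So the smallest such N is 3. Check: g(3) = 1/(3 * 64) = 1/192 < 1/128.

3


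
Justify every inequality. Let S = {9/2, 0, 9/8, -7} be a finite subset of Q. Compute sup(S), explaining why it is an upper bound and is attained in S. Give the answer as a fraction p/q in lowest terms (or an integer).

S is finite, so sup(S) = max(S).
Sorted decreasing:
9/2, 9/8, 0, -7
The extremum is 9/2.
For every x in S, x <= 9/2. And 9/2 is in S, so it is attained.
Therefore sup(S) = 9/2.

9/2


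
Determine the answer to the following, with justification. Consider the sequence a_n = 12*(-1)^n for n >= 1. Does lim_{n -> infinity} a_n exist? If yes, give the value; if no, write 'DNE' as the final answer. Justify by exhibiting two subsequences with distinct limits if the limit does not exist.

Examine the behaviour of a_n along subsequences.
Even-n subsequence a_{2k} = 12 -> 12. Odd-n subsequence a_{2k+1} = -12 -> -12.
Since these two subsequential limits are 12 and -12, distinct, the full sequence cannot converge (a convergent sequence has all subsequences tending to the same limit). So lim a_n does not exist.

DNE


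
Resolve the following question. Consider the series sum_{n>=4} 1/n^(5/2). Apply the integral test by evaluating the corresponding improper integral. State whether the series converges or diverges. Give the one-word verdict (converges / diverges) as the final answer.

Let f(x) = x^(-5/2). Then f is positive, continuous, and decreasing on [4, infinity), so the integral test applies.
Compute the improper integral int_{4}^infinity f(x) dx:
  antiderivative F(x) = -2/(3*x^(3/2)).
  As x -> infinity, F(x) -> 0 (since p = 5/2 > 1).
  So int = F(infinity) - F(4) = 0 - (-1/12) = 1/12.
  Finite, so by the integral test, the series converges.

converges


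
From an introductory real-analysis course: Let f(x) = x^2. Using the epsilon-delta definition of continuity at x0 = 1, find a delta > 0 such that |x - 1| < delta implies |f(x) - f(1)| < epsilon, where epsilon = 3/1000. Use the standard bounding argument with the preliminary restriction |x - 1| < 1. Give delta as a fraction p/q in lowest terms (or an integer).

Factor: |x^2 - (1)^2| = |x - 1| * |x + 1|.
Impose |x - 1| < 1 first. Then |x + 1| = |(x - 1) + 2*(1)| <= |x - 1| + 2*|1| < 1 + 2 = 3.
So |x^2 - (1)^2| < delta * 3.
We need delta * 3 <= 3/1000, i.e. delta <= 3/1000/3 = 1/1000.
Since 1/1000 < 1, this is tighter than 1; take delta = 1/1000.
So delta = 1/1000 works.

1/1000


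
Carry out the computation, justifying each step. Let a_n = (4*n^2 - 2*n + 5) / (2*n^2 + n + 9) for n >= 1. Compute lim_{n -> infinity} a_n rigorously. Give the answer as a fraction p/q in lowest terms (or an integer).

Divide numerator and denominator by n^2, the highest power:
numerator / n^2 = 4 - 2/n + 5/n^2
denominator / n^2 = 2 + 1/n + 9/n^2
As n -> infinity, all terms of the form c/n^k (k >= 1) tend to 0.
So numerator / n^2 -> 4 and denominator / n^2 -> 2.
Therefore lim a_n = 2.

2


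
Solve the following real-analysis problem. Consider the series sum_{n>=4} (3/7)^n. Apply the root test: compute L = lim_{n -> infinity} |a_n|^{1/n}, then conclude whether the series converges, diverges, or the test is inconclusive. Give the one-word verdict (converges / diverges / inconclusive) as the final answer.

Let a_n denote the general term. Form |a_n|^(1/n) and simplify:
|a_n|^(1/n) = 3/7
Take the limit as n -> infinity: L = 3/7.
Since L = 3/7 < 1, the root test implies convergence.

converges


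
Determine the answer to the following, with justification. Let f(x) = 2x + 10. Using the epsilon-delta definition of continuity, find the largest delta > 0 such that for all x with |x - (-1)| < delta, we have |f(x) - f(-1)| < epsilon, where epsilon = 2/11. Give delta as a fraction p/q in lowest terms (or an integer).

We compute f(-1) = 2*(-1) + 10 = 8.
|f(x) - f(-1)| = |2x + 10 - (8)| = |2(x - (-1))| = 2|x - (-1)|.
We need 2|x - (-1)| < 2/11, i.e. |x - (-1)| < 2/11 / 2 = 1/11.
So any delta <= 1/11 works. Conversely, if delta > 1/11, then x = -1 + 1/11 satisfies |x - (-1)| = 1/11 < delta but |f(x) - f(-1)| = 2 * 1/11 = 2/11, which is not < 2/11; so no larger delta works.
Hence the largest such delta is 1/11.

1/11


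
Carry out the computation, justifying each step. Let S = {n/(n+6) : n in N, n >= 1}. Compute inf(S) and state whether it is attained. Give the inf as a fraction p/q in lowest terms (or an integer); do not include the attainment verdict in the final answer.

Analysis:
- Values: 1/7, 1/4, 1/3, 2/5, ... strictly increasing.
- Minimum is 1/7 (n=1); inf = 1/7 (attained).
- n/(n+6) = 1 - 6/(n+6) -> 1 from below as n -> infinity, and never equals 1.
- So sup = 1 (not attained).
Conclusion: inf(S) = 1/7, attained in S.

1/7


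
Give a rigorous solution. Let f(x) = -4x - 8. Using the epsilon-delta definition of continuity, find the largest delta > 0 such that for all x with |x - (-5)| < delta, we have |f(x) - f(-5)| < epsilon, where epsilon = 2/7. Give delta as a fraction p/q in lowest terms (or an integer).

We compute f(-5) = -4*(-5) - 8 = 12.
|f(x) - f(-5)| = |-4x - 8 - (12)| = |-4(x - (-5))| = 4|x - (-5)|.
We need 4|x - (-5)| < 2/7, i.e. |x - (-5)| < 2/7 / 4 = 1/14.
So any delta <= 1/14 works. Conversely, if delta > 1/14, then x = -5 + 1/14 satisfies |x - (-5)| = 1/14 < delta but |f(x) - f(-5)| = 4 * 1/14 = 2/7, which is not < 2/7; so no larger delta works.
Hence the largest such delta is 1/14.

1/14


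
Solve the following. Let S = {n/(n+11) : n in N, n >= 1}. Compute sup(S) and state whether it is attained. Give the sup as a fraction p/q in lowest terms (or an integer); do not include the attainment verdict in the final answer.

Analysis:
- Values: 1/12, 2/13, 3/14, 4/15, ... strictly increasing.
- Minimum is 1/12 (n=1); inf = 1/12 (attained).
- n/(n+11) = 1 - 11/(n+11) -> 1 from below as n -> infinity, and never equals 1.
- So sup = 1 (not attained).
Conclusion: sup(S) = 1, not attained in S.

1


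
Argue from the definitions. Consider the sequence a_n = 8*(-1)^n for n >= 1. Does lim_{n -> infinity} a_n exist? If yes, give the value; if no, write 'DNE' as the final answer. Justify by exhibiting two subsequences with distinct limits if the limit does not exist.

Examine the behaviour of a_n along subsequences.
Even-n subsequence a_{2k} = 8 -> 8. Odd-n subsequence a_{2k+1} = -8 -> -8.
Since these two subsequential limits are 8 and -8, distinct, the full sequence cannot converge (a convergent sequence has all subsequences tending to the same limit). So lim a_n does not exist.

DNE


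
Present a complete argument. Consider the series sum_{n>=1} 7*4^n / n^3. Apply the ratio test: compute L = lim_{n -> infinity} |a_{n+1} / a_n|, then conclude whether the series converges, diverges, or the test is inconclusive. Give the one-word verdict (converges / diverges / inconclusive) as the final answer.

Let a_n denote the general term. Form the ratio a_{n+1}/a_n and simplify:
a_{n+1}/a_n = 4*n^3/(n + 1)^3
Take the limit as n -> infinity: L = 4.
Since L = 4 > 1 (or L = infinity), the ratio test implies the series diverges.

diverges


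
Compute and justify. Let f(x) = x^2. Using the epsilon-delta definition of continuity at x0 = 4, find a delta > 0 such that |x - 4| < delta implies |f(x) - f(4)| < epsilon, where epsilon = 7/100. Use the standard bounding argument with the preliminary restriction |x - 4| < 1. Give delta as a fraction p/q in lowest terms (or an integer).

Factor: |x^2 - (4)^2| = |x - 4| * |x + 4|.
Impose |x - 4| < 1 first. Then |x + 4| = |(x - 4) + 2*(4)| <= |x - 4| + 2*|4| < 1 + 8 = 9.
So |x^2 - (4)^2| < delta * 9.
We need delta * 9 <= 7/100, i.e. delta <= 7/100/9 = 7/900.
Since 7/900 < 1, this is tighter than 1; take delta = 7/900.
So delta = 7/900 works.

7/900


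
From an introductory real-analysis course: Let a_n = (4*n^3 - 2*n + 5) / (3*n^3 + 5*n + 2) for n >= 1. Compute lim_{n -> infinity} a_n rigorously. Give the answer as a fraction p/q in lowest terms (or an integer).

Divide numerator and denominator by n^3, the highest power:
numerator / n^3 = 4 - 2/n^2 + 5/n^3
denominator / n^3 = 3 + 5/n^2 + 2/n^3
As n -> infinity, all terms of the form c/n^k (k >= 1) tend to 0.
So numerator / n^3 -> 4 and denominator / n^3 -> 3.
Therefore lim a_n = 4/3.

4/3


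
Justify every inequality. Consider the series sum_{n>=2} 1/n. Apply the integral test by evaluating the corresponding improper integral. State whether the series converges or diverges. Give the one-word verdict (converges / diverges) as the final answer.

Let f(x) = 1/x. Then f is positive, continuous, and decreasing on [2, infinity), so the integral test applies.
Compute the improper integral int_{2}^infinity f(x) dx:
  antiderivative F(x) = log(x).
  As x -> infinity, log(x) -> infinity.
  So int = infinity - log(2) = infinity. By the integral test, the series diverges.

diverges


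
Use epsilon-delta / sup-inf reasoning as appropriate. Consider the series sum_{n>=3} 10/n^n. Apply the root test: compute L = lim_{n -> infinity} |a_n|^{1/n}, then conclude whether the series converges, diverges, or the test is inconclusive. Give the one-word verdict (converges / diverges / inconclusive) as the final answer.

Let a_n denote the general term. Form |a_n|^(1/n) and simplify:
|a_n|^(1/n) = 10^(1/n)/n
Take the limit as n -> infinity: L = 0.
Since L = 0 < 1, the root test implies convergence.

converges


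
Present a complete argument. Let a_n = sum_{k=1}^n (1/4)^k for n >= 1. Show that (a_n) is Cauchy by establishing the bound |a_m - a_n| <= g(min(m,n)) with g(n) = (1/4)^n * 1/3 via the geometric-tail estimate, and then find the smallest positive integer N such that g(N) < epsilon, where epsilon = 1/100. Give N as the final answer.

For m > n >= 1: |a_m - a_n| = sum_{k=n+1}^m (1/4)^k < sum_{k=n+1}^infinity (1/4)^k = (1/4)^(n+1) / (1 - 1/4) = (1/4)^n * (1/4) * (4/3) = (1/4)^n * 1/3.
So g(n) = (1/4)^n / 3. Since g(n) -> 0, (a_n) is Cauchy.
Now solve g(N) < 1/100: (1/4)^N / 3 < 1/100 <=> 4^N > 1 / (3 * 1/100) = 100/3.
Check powers of 4: 4^2 = 16 <= 100/3, 4^3 = 64 > 100/3.
So the smallest such N is 3. Check: g(3) = 1/(3 * 64) = 1/192 < 1/100.

3


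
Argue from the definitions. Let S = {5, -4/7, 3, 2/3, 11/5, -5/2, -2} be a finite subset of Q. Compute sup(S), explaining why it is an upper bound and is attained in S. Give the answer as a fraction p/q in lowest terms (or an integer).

S is finite, so sup(S) = max(S).
Sorted decreasing:
5, 3, 11/5, 2/3, -4/7, -2, -5/2
The extremum is 5.
For every x in S, x <= 5. And 5 is in S, so it is attained.
Therefore sup(S) = 5.

5


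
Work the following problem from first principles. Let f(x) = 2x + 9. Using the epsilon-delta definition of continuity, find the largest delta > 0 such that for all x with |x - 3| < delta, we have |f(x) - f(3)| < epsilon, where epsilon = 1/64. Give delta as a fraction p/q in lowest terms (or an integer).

We compute f(3) = 2*(3) + 9 = 15.
|f(x) - f(3)| = |2x + 9 - (15)| = |2(x - 3)| = 2|x - 3|.
We need 2|x - 3| < 1/64, i.e. |x - 3| < 1/64 / 2 = 1/128.
So any delta <= 1/128 works. Conversely, if delta > 1/128, then x = 3 + 1/128 satisfies |x - 3| = 1/128 < delta but |f(x) - f(3)| = 2 * 1/128 = 1/64, which is not < 1/64; so no larger delta works.
Hence the largest such delta is 1/128.

1/128


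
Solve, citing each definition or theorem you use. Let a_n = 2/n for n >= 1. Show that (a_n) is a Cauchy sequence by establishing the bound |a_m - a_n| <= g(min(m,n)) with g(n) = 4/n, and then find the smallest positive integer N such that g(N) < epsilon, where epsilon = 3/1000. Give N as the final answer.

For any m, n >= 1, by the triangle inequality:
|a_m - a_n| = |2/m - 2/n| <= 2*1/m + 2*1/n <= 4/min(m,n).
So g(n) = 4/n bounds the Cauchy difference. Since g(n) -> 0, (a_n) is Cauchy.
Now solve g(N) < 3/1000: 4/N < 3/1000 <=> N > 4 / (3/1000) = 4000/3.
The smallest integer strictly greater than 4000/3 is N = 1334.
Check: g(1334) = 4/1334 = 2/667 < 3/1000; g(1333) = 4/1333 >= 3/1000. So N = 1334.

1334


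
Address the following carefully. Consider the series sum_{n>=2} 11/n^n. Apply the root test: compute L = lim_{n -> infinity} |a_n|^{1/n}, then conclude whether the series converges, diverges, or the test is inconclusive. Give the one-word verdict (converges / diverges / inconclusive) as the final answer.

Let a_n denote the general term. Form |a_n|^(1/n) and simplify:
|a_n|^(1/n) = 11^(1/n)/n
Take the limit as n -> infinity: L = 0.
Since L = 0 < 1, the root test implies convergence.

converges


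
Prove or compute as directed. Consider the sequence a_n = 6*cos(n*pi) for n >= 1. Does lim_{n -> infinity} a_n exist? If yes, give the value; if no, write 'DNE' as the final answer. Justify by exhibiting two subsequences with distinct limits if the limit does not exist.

Examine the behaviour of a_n along subsequences.
cos(n*pi) = (-1)^n, so a_n = 6*(-1)^n. a_{2k} = 6 -> 6. a_{2k+1} = -6 -> -6.
Since these two subsequential limits are 6 and -6, distinct, the full sequence cannot converge (a convergent sequence has all subsequences tending to the same limit). So lim a_n does not exist.

DNE


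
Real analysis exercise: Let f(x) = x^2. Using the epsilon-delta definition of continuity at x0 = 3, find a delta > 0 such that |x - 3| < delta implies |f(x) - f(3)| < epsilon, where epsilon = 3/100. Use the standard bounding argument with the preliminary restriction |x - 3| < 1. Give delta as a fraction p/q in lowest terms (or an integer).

Factor: |x^2 - (3)^2| = |x - 3| * |x + 3|.
Impose |x - 3| < 1 first. Then |x + 3| = |(x - 3) + 2*(3)| <= |x - 3| + 2*|3| < 1 + 6 = 7.
So |x^2 - (3)^2| < delta * 7.
We need delta * 7 <= 3/100, i.e. delta <= 3/100/7 = 3/700.
Since 3/700 < 1, this is tighter than 1; take delta = 3/700.
So delta = 3/700 works.

3/700
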